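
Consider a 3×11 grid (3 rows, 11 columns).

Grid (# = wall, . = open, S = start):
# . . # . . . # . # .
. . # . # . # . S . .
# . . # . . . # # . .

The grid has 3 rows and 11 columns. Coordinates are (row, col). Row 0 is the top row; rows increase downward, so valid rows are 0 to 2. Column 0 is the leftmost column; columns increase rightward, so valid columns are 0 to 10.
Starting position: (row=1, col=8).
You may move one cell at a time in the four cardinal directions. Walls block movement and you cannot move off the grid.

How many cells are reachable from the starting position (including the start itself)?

Answer: Reachable cells: 8

Derivation:
BFS flood-fill from (row=1, col=8):
  Distance 0: (row=1, col=8)
  Distance 1: (row=0, col=8), (row=1, col=7), (row=1, col=9)
  Distance 2: (row=1, col=10), (row=2, col=9)
  Distance 3: (row=0, col=10), (row=2, col=10)
Total reachable: 8 (grid has 22 open cells total)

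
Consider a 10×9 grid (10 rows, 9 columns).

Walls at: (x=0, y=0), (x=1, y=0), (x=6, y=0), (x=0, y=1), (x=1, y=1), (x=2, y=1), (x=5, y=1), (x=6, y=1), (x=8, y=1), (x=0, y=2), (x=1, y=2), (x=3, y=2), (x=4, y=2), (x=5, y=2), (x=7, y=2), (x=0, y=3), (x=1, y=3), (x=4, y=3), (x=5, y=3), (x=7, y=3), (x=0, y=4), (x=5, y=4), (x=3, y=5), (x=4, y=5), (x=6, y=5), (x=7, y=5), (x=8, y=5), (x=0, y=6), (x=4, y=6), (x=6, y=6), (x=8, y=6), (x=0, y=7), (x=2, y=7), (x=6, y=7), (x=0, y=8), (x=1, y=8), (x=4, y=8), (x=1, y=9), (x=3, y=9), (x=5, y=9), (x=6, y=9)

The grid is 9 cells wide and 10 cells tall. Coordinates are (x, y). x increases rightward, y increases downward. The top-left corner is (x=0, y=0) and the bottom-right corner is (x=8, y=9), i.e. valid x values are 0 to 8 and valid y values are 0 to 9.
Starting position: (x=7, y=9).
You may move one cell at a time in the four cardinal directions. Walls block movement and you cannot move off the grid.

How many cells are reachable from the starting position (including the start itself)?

BFS flood-fill from (x=7, y=9):
  Distance 0: (x=7, y=9)
  Distance 1: (x=7, y=8), (x=8, y=9)
  Distance 2: (x=7, y=7), (x=6, y=8), (x=8, y=8)
  Distance 3: (x=7, y=6), (x=8, y=7), (x=5, y=8)
  Distance 4: (x=5, y=7)
  Distance 5: (x=5, y=6), (x=4, y=7)
  Distance 6: (x=5, y=5), (x=3, y=7)
  Distance 7: (x=3, y=6), (x=3, y=8)
  Distance 8: (x=2, y=6), (x=2, y=8)
  Distance 9: (x=2, y=5), (x=1, y=6), (x=2, y=9)
  Distance 10: (x=2, y=4), (x=1, y=5), (x=1, y=7)
  Distance 11: (x=2, y=3), (x=1, y=4), (x=3, y=4), (x=0, y=5)
  Distance 12: (x=2, y=2), (x=3, y=3), (x=4, y=4)
Total reachable: 31 (grid has 49 open cells total)

Answer: Reachable cells: 31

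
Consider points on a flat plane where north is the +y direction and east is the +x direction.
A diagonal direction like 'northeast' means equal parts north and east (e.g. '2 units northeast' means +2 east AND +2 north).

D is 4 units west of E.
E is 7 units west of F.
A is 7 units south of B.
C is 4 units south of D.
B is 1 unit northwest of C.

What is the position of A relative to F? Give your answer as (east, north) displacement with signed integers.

Answer: A is at (east=-12, north=-10) relative to F.

Derivation:
Place F at the origin (east=0, north=0).
  E is 7 units west of F: delta (east=-7, north=+0); E at (east=-7, north=0).
  D is 4 units west of E: delta (east=-4, north=+0); D at (east=-11, north=0).
  C is 4 units south of D: delta (east=+0, north=-4); C at (east=-11, north=-4).
  B is 1 unit northwest of C: delta (east=-1, north=+1); B at (east=-12, north=-3).
  A is 7 units south of B: delta (east=+0, north=-7); A at (east=-12, north=-10).
Therefore A relative to F: (east=-12, north=-10).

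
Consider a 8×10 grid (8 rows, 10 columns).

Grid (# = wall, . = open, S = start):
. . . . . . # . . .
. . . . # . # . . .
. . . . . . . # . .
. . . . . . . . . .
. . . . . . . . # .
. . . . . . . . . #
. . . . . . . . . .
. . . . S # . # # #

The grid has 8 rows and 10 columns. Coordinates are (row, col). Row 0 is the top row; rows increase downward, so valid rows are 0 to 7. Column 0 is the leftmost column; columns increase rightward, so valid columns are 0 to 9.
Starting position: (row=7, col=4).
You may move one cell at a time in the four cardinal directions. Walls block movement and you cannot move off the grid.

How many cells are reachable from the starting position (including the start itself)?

BFS flood-fill from (row=7, col=4):
  Distance 0: (row=7, col=4)
  Distance 1: (row=6, col=4), (row=7, col=3)
  Distance 2: (row=5, col=4), (row=6, col=3), (row=6, col=5), (row=7, col=2)
  Distance 3: (row=4, col=4), (row=5, col=3), (row=5, col=5), (row=6, col=2), (row=6, col=6), (row=7, col=1)
  Distance 4: (row=3, col=4), (row=4, col=3), (row=4, col=5), (row=5, col=2), (row=5, col=6), (row=6, col=1), (row=6, col=7), (row=7, col=0), (row=7, col=6)
  Distance 5: (row=2, col=4), (row=3, col=3), (row=3, col=5), (row=4, col=2), (row=4, col=6), (row=5, col=1), (row=5, col=7), (row=6, col=0), (row=6, col=8)
  Distance 6: (row=2, col=3), (row=2, col=5), (row=3, col=2), (row=3, col=6), (row=4, col=1), (row=4, col=7), (row=5, col=0), (row=5, col=8), (row=6, col=9)
  Distance 7: (row=1, col=3), (row=1, col=5), (row=2, col=2), (row=2, col=6), (row=3, col=1), (row=3, col=7), (row=4, col=0)
  Distance 8: (row=0, col=3), (row=0, col=5), (row=1, col=2), (row=2, col=1), (row=3, col=0), (row=3, col=8)
  Distance 9: (row=0, col=2), (row=0, col=4), (row=1, col=1), (row=2, col=0), (row=2, col=8), (row=3, col=9)
  Distance 10: (row=0, col=1), (row=1, col=0), (row=1, col=8), (row=2, col=9), (row=4, col=9)
  Distance 11: (row=0, col=0), (row=0, col=8), (row=1, col=7), (row=1, col=9)
  Distance 12: (row=0, col=7), (row=0, col=9)
Total reachable: 70 (grid has 70 open cells total)

Answer: Reachable cells: 70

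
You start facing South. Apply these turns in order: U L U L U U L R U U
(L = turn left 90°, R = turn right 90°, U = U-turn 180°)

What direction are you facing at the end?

Start: South
  U (U-turn (180°)) -> North
  L (left (90° counter-clockwise)) -> West
  U (U-turn (180°)) -> East
  L (left (90° counter-clockwise)) -> North
  U (U-turn (180°)) -> South
  U (U-turn (180°)) -> North
  L (left (90° counter-clockwise)) -> West
  R (right (90° clockwise)) -> North
  U (U-turn (180°)) -> South
  U (U-turn (180°)) -> North
Final: North

Answer: Final heading: North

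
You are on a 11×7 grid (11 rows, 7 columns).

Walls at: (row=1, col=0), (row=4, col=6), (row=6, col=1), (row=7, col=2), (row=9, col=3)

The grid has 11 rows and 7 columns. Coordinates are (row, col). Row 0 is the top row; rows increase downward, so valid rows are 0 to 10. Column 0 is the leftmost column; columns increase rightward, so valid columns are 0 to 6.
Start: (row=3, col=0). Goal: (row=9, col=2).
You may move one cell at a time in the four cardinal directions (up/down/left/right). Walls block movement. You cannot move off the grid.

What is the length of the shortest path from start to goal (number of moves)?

BFS from (row=3, col=0) until reaching (row=9, col=2):
  Distance 0: (row=3, col=0)
  Distance 1: (row=2, col=0), (row=3, col=1), (row=4, col=0)
  Distance 2: (row=2, col=1), (row=3, col=2), (row=4, col=1), (row=5, col=0)
  Distance 3: (row=1, col=1), (row=2, col=2), (row=3, col=3), (row=4, col=2), (row=5, col=1), (row=6, col=0)
  Distance 4: (row=0, col=1), (row=1, col=2), (row=2, col=3), (row=3, col=4), (row=4, col=3), (row=5, col=2), (row=7, col=0)
  Distance 5: (row=0, col=0), (row=0, col=2), (row=1, col=3), (row=2, col=4), (row=3, col=5), (row=4, col=4), (row=5, col=3), (row=6, col=2), (row=7, col=1), (row=8, col=0)
  Distance 6: (row=0, col=3), (row=1, col=4), (row=2, col=5), (row=3, col=6), (row=4, col=5), (row=5, col=4), (row=6, col=3), (row=8, col=1), (row=9, col=0)
  Distance 7: (row=0, col=4), (row=1, col=5), (row=2, col=6), (row=5, col=5), (row=6, col=4), (row=7, col=3), (row=8, col=2), (row=9, col=1), (row=10, col=0)
  Distance 8: (row=0, col=5), (row=1, col=6), (row=5, col=6), (row=6, col=5), (row=7, col=4), (row=8, col=3), (row=9, col=2), (row=10, col=1)  <- goal reached here
One shortest path (8 moves): (row=3, col=0) -> (row=4, col=0) -> (row=5, col=0) -> (row=6, col=0) -> (row=7, col=0) -> (row=7, col=1) -> (row=8, col=1) -> (row=8, col=2) -> (row=9, col=2)

Answer: Shortest path length: 8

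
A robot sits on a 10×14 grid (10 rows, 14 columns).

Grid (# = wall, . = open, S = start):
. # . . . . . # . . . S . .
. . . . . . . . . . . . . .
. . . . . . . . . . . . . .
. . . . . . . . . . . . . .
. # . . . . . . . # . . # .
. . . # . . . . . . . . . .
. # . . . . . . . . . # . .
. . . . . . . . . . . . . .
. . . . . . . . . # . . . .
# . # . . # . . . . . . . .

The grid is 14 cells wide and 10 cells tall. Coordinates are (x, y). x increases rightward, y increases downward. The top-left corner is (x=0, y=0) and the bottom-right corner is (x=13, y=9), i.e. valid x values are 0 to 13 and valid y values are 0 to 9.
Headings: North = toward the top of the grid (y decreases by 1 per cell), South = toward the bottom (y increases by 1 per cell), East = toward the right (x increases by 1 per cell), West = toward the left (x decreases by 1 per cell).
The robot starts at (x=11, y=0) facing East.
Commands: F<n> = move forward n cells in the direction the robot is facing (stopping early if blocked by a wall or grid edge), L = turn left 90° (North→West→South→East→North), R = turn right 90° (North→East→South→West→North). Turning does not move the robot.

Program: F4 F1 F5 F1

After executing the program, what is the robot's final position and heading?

Start: (x=11, y=0), facing East
  F4: move forward 2/4 (blocked), now at (x=13, y=0)
  F1: move forward 0/1 (blocked), now at (x=13, y=0)
  F5: move forward 0/5 (blocked), now at (x=13, y=0)
  F1: move forward 0/1 (blocked), now at (x=13, y=0)
Final: (x=13, y=0), facing East

Answer: Final position: (x=13, y=0), facing East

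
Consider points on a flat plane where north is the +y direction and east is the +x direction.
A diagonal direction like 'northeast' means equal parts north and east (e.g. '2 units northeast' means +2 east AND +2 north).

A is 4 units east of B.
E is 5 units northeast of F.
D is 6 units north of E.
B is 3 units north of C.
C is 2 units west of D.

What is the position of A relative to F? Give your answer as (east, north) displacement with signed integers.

Answer: A is at (east=7, north=14) relative to F.

Derivation:
Place F at the origin (east=0, north=0).
  E is 5 units northeast of F: delta (east=+5, north=+5); E at (east=5, north=5).
  D is 6 units north of E: delta (east=+0, north=+6); D at (east=5, north=11).
  C is 2 units west of D: delta (east=-2, north=+0); C at (east=3, north=11).
  B is 3 units north of C: delta (east=+0, north=+3); B at (east=3, north=14).
  A is 4 units east of B: delta (east=+4, north=+0); A at (east=7, north=14).
Therefore A relative to F: (east=7, north=14).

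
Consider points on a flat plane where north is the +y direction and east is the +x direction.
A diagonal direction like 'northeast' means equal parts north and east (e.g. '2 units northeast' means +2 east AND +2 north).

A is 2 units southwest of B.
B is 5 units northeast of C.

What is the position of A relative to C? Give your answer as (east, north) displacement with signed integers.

Answer: A is at (east=3, north=3) relative to C.

Derivation:
Place C at the origin (east=0, north=0).
  B is 5 units northeast of C: delta (east=+5, north=+5); B at (east=5, north=5).
  A is 2 units southwest of B: delta (east=-2, north=-2); A at (east=3, north=3).
Therefore A relative to C: (east=3, north=3).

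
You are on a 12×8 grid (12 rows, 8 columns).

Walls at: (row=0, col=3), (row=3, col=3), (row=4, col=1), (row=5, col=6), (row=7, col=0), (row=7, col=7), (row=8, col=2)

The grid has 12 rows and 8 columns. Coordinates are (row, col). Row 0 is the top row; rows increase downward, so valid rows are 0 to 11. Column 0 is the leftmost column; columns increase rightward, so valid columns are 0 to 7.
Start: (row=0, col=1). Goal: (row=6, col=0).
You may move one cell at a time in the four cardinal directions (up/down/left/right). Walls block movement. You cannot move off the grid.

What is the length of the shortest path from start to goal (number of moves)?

BFS from (row=0, col=1) until reaching (row=6, col=0):
  Distance 0: (row=0, col=1)
  Distance 1: (row=0, col=0), (row=0, col=2), (row=1, col=1)
  Distance 2: (row=1, col=0), (row=1, col=2), (row=2, col=1)
  Distance 3: (row=1, col=3), (row=2, col=0), (row=2, col=2), (row=3, col=1)
  Distance 4: (row=1, col=4), (row=2, col=3), (row=3, col=0), (row=3, col=2)
  Distance 5: (row=0, col=4), (row=1, col=5), (row=2, col=4), (row=4, col=0), (row=4, col=2)
  Distance 6: (row=0, col=5), (row=1, col=6), (row=2, col=5), (row=3, col=4), (row=4, col=3), (row=5, col=0), (row=5, col=2)
  Distance 7: (row=0, col=6), (row=1, col=7), (row=2, col=6), (row=3, col=5), (row=4, col=4), (row=5, col=1), (row=5, col=3), (row=6, col=0), (row=6, col=2)  <- goal reached here
One shortest path (7 moves): (row=0, col=1) -> (row=0, col=0) -> (row=1, col=0) -> (row=2, col=0) -> (row=3, col=0) -> (row=4, col=0) -> (row=5, col=0) -> (row=6, col=0)

Answer: Shortest path length: 7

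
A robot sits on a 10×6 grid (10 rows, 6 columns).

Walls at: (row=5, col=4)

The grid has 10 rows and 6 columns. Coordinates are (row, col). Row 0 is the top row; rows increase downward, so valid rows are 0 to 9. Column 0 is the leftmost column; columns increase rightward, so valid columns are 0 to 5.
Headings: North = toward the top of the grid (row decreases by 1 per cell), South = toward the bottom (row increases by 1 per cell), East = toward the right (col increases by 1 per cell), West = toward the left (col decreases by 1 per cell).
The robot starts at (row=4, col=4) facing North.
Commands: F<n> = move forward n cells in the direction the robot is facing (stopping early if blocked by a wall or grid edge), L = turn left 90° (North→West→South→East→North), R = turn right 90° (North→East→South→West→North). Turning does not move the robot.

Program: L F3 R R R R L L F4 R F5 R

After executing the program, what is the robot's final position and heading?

Start: (row=4, col=4), facing North
  L: turn left, now facing West
  F3: move forward 3, now at (row=4, col=1)
  R: turn right, now facing North
  R: turn right, now facing East
  R: turn right, now facing South
  R: turn right, now facing West
  L: turn left, now facing South
  L: turn left, now facing East
  F4: move forward 4, now at (row=4, col=5)
  R: turn right, now facing South
  F5: move forward 5, now at (row=9, col=5)
  R: turn right, now facing West
Final: (row=9, col=5), facing West

Answer: Final position: (row=9, col=5), facing West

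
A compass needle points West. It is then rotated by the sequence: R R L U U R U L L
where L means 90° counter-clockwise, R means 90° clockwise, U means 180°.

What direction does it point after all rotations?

Start: West
  R (right (90° clockwise)) -> North
  R (right (90° clockwise)) -> East
  L (left (90° counter-clockwise)) -> North
  U (U-turn (180°)) -> South
  U (U-turn (180°)) -> North
  R (right (90° clockwise)) -> East
  U (U-turn (180°)) -> West
  L (left (90° counter-clockwise)) -> South
  L (left (90° counter-clockwise)) -> East
Final: East

Answer: Final heading: East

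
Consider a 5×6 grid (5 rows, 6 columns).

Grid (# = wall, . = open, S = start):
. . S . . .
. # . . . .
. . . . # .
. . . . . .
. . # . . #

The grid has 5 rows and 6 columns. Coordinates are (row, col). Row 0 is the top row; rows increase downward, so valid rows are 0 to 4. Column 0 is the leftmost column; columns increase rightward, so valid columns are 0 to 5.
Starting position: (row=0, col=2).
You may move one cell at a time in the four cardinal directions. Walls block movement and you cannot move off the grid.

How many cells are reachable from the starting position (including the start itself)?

BFS flood-fill from (row=0, col=2):
  Distance 0: (row=0, col=2)
  Distance 1: (row=0, col=1), (row=0, col=3), (row=1, col=2)
  Distance 2: (row=0, col=0), (row=0, col=4), (row=1, col=3), (row=2, col=2)
  Distance 3: (row=0, col=5), (row=1, col=0), (row=1, col=4), (row=2, col=1), (row=2, col=3), (row=3, col=2)
  Distance 4: (row=1, col=5), (row=2, col=0), (row=3, col=1), (row=3, col=3)
  Distance 5: (row=2, col=5), (row=3, col=0), (row=3, col=4), (row=4, col=1), (row=4, col=3)
  Distance 6: (row=3, col=5), (row=4, col=0), (row=4, col=4)
Total reachable: 26 (grid has 26 open cells total)

Answer: Reachable cells: 26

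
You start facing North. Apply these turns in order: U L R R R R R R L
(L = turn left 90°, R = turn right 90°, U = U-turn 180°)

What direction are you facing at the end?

Start: North
  U (U-turn (180°)) -> South
  L (left (90° counter-clockwise)) -> East
  R (right (90° clockwise)) -> South
  R (right (90° clockwise)) -> West
  R (right (90° clockwise)) -> North
  R (right (90° clockwise)) -> East
  R (right (90° clockwise)) -> South
  R (right (90° clockwise)) -> West
  L (left (90° counter-clockwise)) -> South
Final: South

Answer: Final heading: South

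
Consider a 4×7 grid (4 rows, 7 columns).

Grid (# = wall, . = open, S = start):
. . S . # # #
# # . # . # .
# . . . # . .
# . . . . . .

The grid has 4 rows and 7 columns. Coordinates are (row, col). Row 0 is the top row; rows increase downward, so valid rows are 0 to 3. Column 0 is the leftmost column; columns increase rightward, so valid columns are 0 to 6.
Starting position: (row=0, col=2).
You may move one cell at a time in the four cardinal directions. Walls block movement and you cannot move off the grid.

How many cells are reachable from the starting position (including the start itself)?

BFS flood-fill from (row=0, col=2):
  Distance 0: (row=0, col=2)
  Distance 1: (row=0, col=1), (row=0, col=3), (row=1, col=2)
  Distance 2: (row=0, col=0), (row=2, col=2)
  Distance 3: (row=2, col=1), (row=2, col=3), (row=3, col=2)
  Distance 4: (row=3, col=1), (row=3, col=3)
  Distance 5: (row=3, col=4)
  Distance 6: (row=3, col=5)
  Distance 7: (row=2, col=5), (row=3, col=6)
  Distance 8: (row=2, col=6)
  Distance 9: (row=1, col=6)
Total reachable: 17 (grid has 18 open cells total)

Answer: Reachable cells: 17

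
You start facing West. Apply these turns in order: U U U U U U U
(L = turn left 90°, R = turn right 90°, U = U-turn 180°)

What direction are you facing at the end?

Start: West
  U (U-turn (180°)) -> East
  U (U-turn (180°)) -> West
  U (U-turn (180°)) -> East
  U (U-turn (180°)) -> West
  U (U-turn (180°)) -> East
  U (U-turn (180°)) -> West
  U (U-turn (180°)) -> East
Final: East

Answer: Final heading: East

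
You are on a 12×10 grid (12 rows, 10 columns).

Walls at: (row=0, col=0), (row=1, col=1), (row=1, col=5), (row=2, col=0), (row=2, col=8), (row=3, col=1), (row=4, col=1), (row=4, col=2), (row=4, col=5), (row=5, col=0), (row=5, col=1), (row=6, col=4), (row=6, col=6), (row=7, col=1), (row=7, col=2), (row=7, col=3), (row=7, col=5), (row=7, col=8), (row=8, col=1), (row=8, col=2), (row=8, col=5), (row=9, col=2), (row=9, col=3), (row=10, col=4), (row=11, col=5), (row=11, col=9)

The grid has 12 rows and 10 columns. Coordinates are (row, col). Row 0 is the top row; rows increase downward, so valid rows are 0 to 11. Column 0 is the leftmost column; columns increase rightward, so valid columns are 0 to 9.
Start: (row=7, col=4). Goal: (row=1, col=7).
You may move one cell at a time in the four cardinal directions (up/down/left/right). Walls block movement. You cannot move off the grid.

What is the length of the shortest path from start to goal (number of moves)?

BFS from (row=7, col=4) until reaching (row=1, col=7):
  Distance 0: (row=7, col=4)
  Distance 1: (row=8, col=4)
  Distance 2: (row=8, col=3), (row=9, col=4)
  Distance 3: (row=9, col=5)
  Distance 4: (row=9, col=6), (row=10, col=5)
  Distance 5: (row=8, col=6), (row=9, col=7), (row=10, col=6)
  Distance 6: (row=7, col=6), (row=8, col=7), (row=9, col=8), (row=10, col=7), (row=11, col=6)
  Distance 7: (row=7, col=7), (row=8, col=8), (row=9, col=9), (row=10, col=8), (row=11, col=7)
  Distance 8: (row=6, col=7), (row=8, col=9), (row=10, col=9), (row=11, col=8)
  Distance 9: (row=5, col=7), (row=6, col=8), (row=7, col=9)
  Distance 10: (row=4, col=7), (row=5, col=6), (row=5, col=8), (row=6, col=9)
  Distance 11: (row=3, col=7), (row=4, col=6), (row=4, col=8), (row=5, col=5), (row=5, col=9)
  Distance 12: (row=2, col=7), (row=3, col=6), (row=3, col=8), (row=4, col=9), (row=5, col=4), (row=6, col=5)
  Distance 13: (row=1, col=7), (row=2, col=6), (row=3, col=5), (row=3, col=9), (row=4, col=4), (row=5, col=3)  <- goal reached here
One shortest path (13 moves): (row=7, col=4) -> (row=8, col=4) -> (row=9, col=4) -> (row=9, col=5) -> (row=9, col=6) -> (row=9, col=7) -> (row=8, col=7) -> (row=7, col=7) -> (row=6, col=7) -> (row=5, col=7) -> (row=4, col=7) -> (row=3, col=7) -> (row=2, col=7) -> (row=1, col=7)

Answer: Shortest path length: 13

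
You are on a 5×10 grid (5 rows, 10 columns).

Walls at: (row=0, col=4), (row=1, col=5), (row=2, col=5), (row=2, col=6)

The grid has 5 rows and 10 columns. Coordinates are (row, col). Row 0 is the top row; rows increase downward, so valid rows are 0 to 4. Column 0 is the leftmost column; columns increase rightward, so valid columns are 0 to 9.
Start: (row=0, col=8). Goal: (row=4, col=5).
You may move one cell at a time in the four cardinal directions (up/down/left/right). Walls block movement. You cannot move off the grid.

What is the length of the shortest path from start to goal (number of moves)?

Answer: Shortest path length: 7

Derivation:
BFS from (row=0, col=8) until reaching (row=4, col=5):
  Distance 0: (row=0, col=8)
  Distance 1: (row=0, col=7), (row=0, col=9), (row=1, col=8)
  Distance 2: (row=0, col=6), (row=1, col=7), (row=1, col=9), (row=2, col=8)
  Distance 3: (row=0, col=5), (row=1, col=6), (row=2, col=7), (row=2, col=9), (row=3, col=8)
  Distance 4: (row=3, col=7), (row=3, col=9), (row=4, col=8)
  Distance 5: (row=3, col=6), (row=4, col=7), (row=4, col=9)
  Distance 6: (row=3, col=5), (row=4, col=6)
  Distance 7: (row=3, col=4), (row=4, col=5)  <- goal reached here
One shortest path (7 moves): (row=0, col=8) -> (row=0, col=7) -> (row=1, col=7) -> (row=2, col=7) -> (row=3, col=7) -> (row=3, col=6) -> (row=3, col=5) -> (row=4, col=5)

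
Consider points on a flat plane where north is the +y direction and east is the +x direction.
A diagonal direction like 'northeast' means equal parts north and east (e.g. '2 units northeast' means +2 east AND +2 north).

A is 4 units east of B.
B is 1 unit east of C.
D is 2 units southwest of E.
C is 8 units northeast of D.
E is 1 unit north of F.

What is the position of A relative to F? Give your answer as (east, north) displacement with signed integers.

Answer: A is at (east=11, north=7) relative to F.

Derivation:
Place F at the origin (east=0, north=0).
  E is 1 unit north of F: delta (east=+0, north=+1); E at (east=0, north=1).
  D is 2 units southwest of E: delta (east=-2, north=-2); D at (east=-2, north=-1).
  C is 8 units northeast of D: delta (east=+8, north=+8); C at (east=6, north=7).
  B is 1 unit east of C: delta (east=+1, north=+0); B at (east=7, north=7).
  A is 4 units east of B: delta (east=+4, north=+0); A at (east=11, north=7).
Therefore A relative to F: (east=11, north=7).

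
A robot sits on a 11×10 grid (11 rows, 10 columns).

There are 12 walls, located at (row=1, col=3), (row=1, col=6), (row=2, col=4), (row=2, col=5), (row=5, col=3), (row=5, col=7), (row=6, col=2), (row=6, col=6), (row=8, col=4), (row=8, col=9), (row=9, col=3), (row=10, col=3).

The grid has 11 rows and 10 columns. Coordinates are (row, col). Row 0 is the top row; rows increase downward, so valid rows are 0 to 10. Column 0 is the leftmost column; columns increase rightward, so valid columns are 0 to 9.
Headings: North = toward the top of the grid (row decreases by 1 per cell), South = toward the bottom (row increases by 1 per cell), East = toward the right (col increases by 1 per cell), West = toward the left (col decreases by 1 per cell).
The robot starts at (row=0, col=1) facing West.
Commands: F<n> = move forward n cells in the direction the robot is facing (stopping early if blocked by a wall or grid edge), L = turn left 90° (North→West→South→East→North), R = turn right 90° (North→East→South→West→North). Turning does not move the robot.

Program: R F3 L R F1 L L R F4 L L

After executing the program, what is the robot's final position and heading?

Answer: Final position: (row=0, col=0), facing East

Derivation:
Start: (row=0, col=1), facing West
  R: turn right, now facing North
  F3: move forward 0/3 (blocked), now at (row=0, col=1)
  L: turn left, now facing West
  R: turn right, now facing North
  F1: move forward 0/1 (blocked), now at (row=0, col=1)
  L: turn left, now facing West
  L: turn left, now facing South
  R: turn right, now facing West
  F4: move forward 1/4 (blocked), now at (row=0, col=0)
  L: turn left, now facing South
  L: turn left, now facing East
Final: (row=0, col=0), facing East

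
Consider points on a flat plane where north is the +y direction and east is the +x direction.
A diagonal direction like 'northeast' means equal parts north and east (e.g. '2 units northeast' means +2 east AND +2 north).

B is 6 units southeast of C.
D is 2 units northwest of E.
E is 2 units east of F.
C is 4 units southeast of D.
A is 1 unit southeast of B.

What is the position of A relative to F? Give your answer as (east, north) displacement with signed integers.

Answer: A is at (east=11, north=-9) relative to F.

Derivation:
Place F at the origin (east=0, north=0).
  E is 2 units east of F: delta (east=+2, north=+0); E at (east=2, north=0).
  D is 2 units northwest of E: delta (east=-2, north=+2); D at (east=0, north=2).
  C is 4 units southeast of D: delta (east=+4, north=-4); C at (east=4, north=-2).
  B is 6 units southeast of C: delta (east=+6, north=-6); B at (east=10, north=-8).
  A is 1 unit southeast of B: delta (east=+1, north=-1); A at (east=11, north=-9).
Therefore A relative to F: (east=11, north=-9).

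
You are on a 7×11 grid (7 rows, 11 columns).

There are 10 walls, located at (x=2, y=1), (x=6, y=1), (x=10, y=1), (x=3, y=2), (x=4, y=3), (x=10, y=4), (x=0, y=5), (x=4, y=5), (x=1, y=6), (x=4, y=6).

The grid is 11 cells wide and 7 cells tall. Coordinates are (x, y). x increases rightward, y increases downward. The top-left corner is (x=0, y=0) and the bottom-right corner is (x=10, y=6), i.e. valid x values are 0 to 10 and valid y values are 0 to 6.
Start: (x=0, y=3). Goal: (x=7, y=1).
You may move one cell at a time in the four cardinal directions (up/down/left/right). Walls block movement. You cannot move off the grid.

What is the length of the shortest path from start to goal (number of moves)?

Answer: Shortest path length: 11

Derivation:
BFS from (x=0, y=3) until reaching (x=7, y=1):
  Distance 0: (x=0, y=3)
  Distance 1: (x=0, y=2), (x=1, y=3), (x=0, y=4)
  Distance 2: (x=0, y=1), (x=1, y=2), (x=2, y=3), (x=1, y=4)
  Distance 3: (x=0, y=0), (x=1, y=1), (x=2, y=2), (x=3, y=3), (x=2, y=4), (x=1, y=5)
  Distance 4: (x=1, y=0), (x=3, y=4), (x=2, y=5)
  Distance 5: (x=2, y=0), (x=4, y=4), (x=3, y=5), (x=2, y=6)
  Distance 6: (x=3, y=0), (x=5, y=4), (x=3, y=6)
  Distance 7: (x=4, y=0), (x=3, y=1), (x=5, y=3), (x=6, y=4), (x=5, y=5)
  Distance 8: (x=5, y=0), (x=4, y=1), (x=5, y=2), (x=6, y=3), (x=7, y=4), (x=6, y=5), (x=5, y=6)
  Distance 9: (x=6, y=0), (x=5, y=1), (x=4, y=2), (x=6, y=2), (x=7, y=3), (x=8, y=4), (x=7, y=5), (x=6, y=6)
  Distance 10: (x=7, y=0), (x=7, y=2), (x=8, y=3), (x=9, y=4), (x=8, y=5), (x=7, y=6)
  Distance 11: (x=8, y=0), (x=7, y=1), (x=8, y=2), (x=9, y=3), (x=9, y=5), (x=8, y=6)  <- goal reached here
One shortest path (11 moves): (x=0, y=3) -> (x=1, y=3) -> (x=1, y=2) -> (x=1, y=1) -> (x=1, y=0) -> (x=2, y=0) -> (x=3, y=0) -> (x=4, y=0) -> (x=5, y=0) -> (x=6, y=0) -> (x=7, y=0) -> (x=7, y=1)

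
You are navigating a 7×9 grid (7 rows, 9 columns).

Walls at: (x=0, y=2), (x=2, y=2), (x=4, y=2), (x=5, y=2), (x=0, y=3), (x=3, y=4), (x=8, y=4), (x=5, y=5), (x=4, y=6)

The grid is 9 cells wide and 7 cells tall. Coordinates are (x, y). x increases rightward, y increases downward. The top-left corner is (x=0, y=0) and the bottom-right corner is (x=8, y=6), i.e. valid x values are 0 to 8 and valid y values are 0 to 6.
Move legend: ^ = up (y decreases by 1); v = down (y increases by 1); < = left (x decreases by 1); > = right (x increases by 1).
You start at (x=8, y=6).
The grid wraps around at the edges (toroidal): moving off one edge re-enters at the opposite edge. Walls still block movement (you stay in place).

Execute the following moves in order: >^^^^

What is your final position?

Start: (x=8, y=6)
  > (right): (x=8, y=6) -> (x=0, y=6)
  ^ (up): (x=0, y=6) -> (x=0, y=5)
  ^ (up): (x=0, y=5) -> (x=0, y=4)
  ^ (up): blocked, stay at (x=0, y=4)
  ^ (up): blocked, stay at (x=0, y=4)
Final: (x=0, y=4)

Answer: Final position: (x=0, y=4)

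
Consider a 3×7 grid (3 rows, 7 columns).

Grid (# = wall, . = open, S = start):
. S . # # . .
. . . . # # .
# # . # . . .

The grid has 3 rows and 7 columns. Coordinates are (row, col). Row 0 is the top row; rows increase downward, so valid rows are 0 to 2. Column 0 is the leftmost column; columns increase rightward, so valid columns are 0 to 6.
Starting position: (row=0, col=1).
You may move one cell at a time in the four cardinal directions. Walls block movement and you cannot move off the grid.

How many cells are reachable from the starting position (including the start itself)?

Answer: Reachable cells: 8

Derivation:
BFS flood-fill from (row=0, col=1):
  Distance 0: (row=0, col=1)
  Distance 1: (row=0, col=0), (row=0, col=2), (row=1, col=1)
  Distance 2: (row=1, col=0), (row=1, col=2)
  Distance 3: (row=1, col=3), (row=2, col=2)
Total reachable: 8 (grid has 14 open cells total)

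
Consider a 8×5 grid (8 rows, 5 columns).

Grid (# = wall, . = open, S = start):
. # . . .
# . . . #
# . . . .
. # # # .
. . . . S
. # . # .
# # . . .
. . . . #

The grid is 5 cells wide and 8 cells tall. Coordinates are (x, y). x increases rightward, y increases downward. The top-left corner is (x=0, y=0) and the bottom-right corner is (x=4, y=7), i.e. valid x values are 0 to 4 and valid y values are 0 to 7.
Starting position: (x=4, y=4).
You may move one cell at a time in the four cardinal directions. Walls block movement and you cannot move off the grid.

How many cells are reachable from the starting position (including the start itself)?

Answer: Reachable cells: 27

Derivation:
BFS flood-fill from (x=4, y=4):
  Distance 0: (x=4, y=4)
  Distance 1: (x=4, y=3), (x=3, y=4), (x=4, y=5)
  Distance 2: (x=4, y=2), (x=2, y=4), (x=4, y=6)
  Distance 3: (x=3, y=2), (x=1, y=4), (x=2, y=5), (x=3, y=6)
  Distance 4: (x=3, y=1), (x=2, y=2), (x=0, y=4), (x=2, y=6), (x=3, y=7)
  Distance 5: (x=3, y=0), (x=2, y=1), (x=1, y=2), (x=0, y=3), (x=0, y=5), (x=2, y=7)
  Distance 6: (x=2, y=0), (x=4, y=0), (x=1, y=1), (x=1, y=7)
  Distance 7: (x=0, y=7)
Total reachable: 27 (grid has 28 open cells total)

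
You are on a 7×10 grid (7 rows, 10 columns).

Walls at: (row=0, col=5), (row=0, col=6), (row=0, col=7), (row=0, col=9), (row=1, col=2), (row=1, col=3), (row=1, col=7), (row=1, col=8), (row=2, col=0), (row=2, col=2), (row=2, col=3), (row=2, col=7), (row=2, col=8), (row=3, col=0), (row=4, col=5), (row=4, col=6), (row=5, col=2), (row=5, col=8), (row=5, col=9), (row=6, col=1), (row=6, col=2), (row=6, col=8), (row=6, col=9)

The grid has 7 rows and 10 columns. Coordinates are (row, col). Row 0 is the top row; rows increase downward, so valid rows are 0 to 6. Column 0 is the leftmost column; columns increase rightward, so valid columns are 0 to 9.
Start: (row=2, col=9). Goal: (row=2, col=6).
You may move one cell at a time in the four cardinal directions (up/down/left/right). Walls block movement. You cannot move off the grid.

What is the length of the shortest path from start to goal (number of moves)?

Answer: Shortest path length: 5

Derivation:
BFS from (row=2, col=9) until reaching (row=2, col=6):
  Distance 0: (row=2, col=9)
  Distance 1: (row=1, col=9), (row=3, col=9)
  Distance 2: (row=3, col=8), (row=4, col=9)
  Distance 3: (row=3, col=7), (row=4, col=8)
  Distance 4: (row=3, col=6), (row=4, col=7)
  Distance 5: (row=2, col=6), (row=3, col=5), (row=5, col=7)  <- goal reached here
One shortest path (5 moves): (row=2, col=9) -> (row=3, col=9) -> (row=3, col=8) -> (row=3, col=7) -> (row=3, col=6) -> (row=2, col=6)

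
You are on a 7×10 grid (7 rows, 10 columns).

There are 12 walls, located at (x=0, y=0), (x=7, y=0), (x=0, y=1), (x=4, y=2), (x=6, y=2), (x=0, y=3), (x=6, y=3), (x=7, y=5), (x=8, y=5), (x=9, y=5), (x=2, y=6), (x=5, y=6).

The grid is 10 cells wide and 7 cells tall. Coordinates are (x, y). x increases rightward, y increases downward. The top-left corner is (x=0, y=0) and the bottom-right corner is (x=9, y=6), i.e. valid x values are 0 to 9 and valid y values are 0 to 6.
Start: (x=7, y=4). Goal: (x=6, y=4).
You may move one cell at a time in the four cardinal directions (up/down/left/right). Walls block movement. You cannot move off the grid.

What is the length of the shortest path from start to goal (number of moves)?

BFS from (x=7, y=4) until reaching (x=6, y=4):
  Distance 0: (x=7, y=4)
  Distance 1: (x=7, y=3), (x=6, y=4), (x=8, y=4)  <- goal reached here
One shortest path (1 moves): (x=7, y=4) -> (x=6, y=4)

Answer: Shortest path length: 1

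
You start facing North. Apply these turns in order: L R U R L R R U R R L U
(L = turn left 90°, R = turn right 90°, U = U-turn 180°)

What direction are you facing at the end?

Answer: Final heading: East

Derivation:
Start: North
  L (left (90° counter-clockwise)) -> West
  R (right (90° clockwise)) -> North
  U (U-turn (180°)) -> South
  R (right (90° clockwise)) -> West
  L (left (90° counter-clockwise)) -> South
  R (right (90° clockwise)) -> West
  R (right (90° clockwise)) -> North
  U (U-turn (180°)) -> South
  R (right (90° clockwise)) -> West
  R (right (90° clockwise)) -> North
  L (left (90° counter-clockwise)) -> West
  U (U-turn (180°)) -> East
Final: East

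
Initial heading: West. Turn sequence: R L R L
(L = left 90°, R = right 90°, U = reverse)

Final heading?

Answer: Final heading: West

Derivation:
Start: West
  R (right (90° clockwise)) -> North
  L (left (90° counter-clockwise)) -> West
  R (right (90° clockwise)) -> North
  L (left (90° counter-clockwise)) -> West
Final: West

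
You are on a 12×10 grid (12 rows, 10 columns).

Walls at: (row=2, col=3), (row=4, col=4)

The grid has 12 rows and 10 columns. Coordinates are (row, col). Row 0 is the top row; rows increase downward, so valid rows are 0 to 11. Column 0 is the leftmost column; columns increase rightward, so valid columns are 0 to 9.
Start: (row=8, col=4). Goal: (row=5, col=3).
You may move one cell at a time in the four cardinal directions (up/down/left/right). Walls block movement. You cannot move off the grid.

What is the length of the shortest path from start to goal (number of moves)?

BFS from (row=8, col=4) until reaching (row=5, col=3):
  Distance 0: (row=8, col=4)
  Distance 1: (row=7, col=4), (row=8, col=3), (row=8, col=5), (row=9, col=4)
  Distance 2: (row=6, col=4), (row=7, col=3), (row=7, col=5), (row=8, col=2), (row=8, col=6), (row=9, col=3), (row=9, col=5), (row=10, col=4)
  Distance 3: (row=5, col=4), (row=6, col=3), (row=6, col=5), (row=7, col=2), (row=7, col=6), (row=8, col=1), (row=8, col=7), (row=9, col=2), (row=9, col=6), (row=10, col=3), (row=10, col=5), (row=11, col=4)
  Distance 4: (row=5, col=3), (row=5, col=5), (row=6, col=2), (row=6, col=6), (row=7, col=1), (row=7, col=7), (row=8, col=0), (row=8, col=8), (row=9, col=1), (row=9, col=7), (row=10, col=2), (row=10, col=6), (row=11, col=3), (row=11, col=5)  <- goal reached here
One shortest path (4 moves): (row=8, col=4) -> (row=8, col=3) -> (row=7, col=3) -> (row=6, col=3) -> (row=5, col=3)

Answer: Shortest path length: 4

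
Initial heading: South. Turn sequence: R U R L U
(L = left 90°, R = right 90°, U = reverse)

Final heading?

Answer: Final heading: West

Derivation:
Start: South
  R (right (90° clockwise)) -> West
  U (U-turn (180°)) -> East
  R (right (90° clockwise)) -> South
  L (left (90° counter-clockwise)) -> East
  U (U-turn (180°)) -> West
Final: West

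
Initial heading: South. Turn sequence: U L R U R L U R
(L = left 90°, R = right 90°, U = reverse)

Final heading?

Answer: Final heading: East

Derivation:
Start: South
  U (U-turn (180°)) -> North
  L (left (90° counter-clockwise)) -> West
  R (right (90° clockwise)) -> North
  U (U-turn (180°)) -> South
  R (right (90° clockwise)) -> West
  L (left (90° counter-clockwise)) -> South
  U (U-turn (180°)) -> North
  R (right (90° clockwise)) -> East
Final: East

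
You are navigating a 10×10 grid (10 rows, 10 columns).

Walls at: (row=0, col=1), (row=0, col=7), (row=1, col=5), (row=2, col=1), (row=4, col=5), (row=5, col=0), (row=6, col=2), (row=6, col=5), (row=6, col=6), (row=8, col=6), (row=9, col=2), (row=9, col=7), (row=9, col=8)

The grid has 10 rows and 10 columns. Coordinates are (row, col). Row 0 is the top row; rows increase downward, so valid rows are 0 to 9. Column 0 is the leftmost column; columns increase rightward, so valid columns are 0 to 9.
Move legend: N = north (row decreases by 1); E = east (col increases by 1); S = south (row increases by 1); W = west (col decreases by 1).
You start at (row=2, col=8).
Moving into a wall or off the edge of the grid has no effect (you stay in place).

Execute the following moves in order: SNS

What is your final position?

Start: (row=2, col=8)
  S (south): (row=2, col=8) -> (row=3, col=8)
  N (north): (row=3, col=8) -> (row=2, col=8)
  S (south): (row=2, col=8) -> (row=3, col=8)
Final: (row=3, col=8)

Answer: Final position: (row=3, col=8)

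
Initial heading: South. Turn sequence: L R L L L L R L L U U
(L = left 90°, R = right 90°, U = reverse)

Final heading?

Start: South
  L (left (90° counter-clockwise)) -> East
  R (right (90° clockwise)) -> South
  L (left (90° counter-clockwise)) -> East
  L (left (90° counter-clockwise)) -> North
  L (left (90° counter-clockwise)) -> West
  L (left (90° counter-clockwise)) -> South
  R (right (90° clockwise)) -> West
  L (left (90° counter-clockwise)) -> South
  L (left (90° counter-clockwise)) -> East
  U (U-turn (180°)) -> West
  U (U-turn (180°)) -> East
Final: East

Answer: Final heading: East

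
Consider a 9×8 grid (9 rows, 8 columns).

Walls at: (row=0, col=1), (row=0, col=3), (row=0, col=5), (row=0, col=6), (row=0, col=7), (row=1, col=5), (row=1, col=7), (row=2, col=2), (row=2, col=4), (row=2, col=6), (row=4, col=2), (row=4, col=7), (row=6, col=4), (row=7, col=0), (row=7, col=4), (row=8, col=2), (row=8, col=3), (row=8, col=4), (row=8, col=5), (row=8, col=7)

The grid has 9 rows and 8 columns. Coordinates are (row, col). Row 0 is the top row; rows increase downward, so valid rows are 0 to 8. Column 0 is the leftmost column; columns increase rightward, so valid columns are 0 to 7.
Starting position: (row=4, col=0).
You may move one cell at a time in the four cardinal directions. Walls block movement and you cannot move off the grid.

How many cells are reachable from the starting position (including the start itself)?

BFS flood-fill from (row=4, col=0):
  Distance 0: (row=4, col=0)
  Distance 1: (row=3, col=0), (row=4, col=1), (row=5, col=0)
  Distance 2: (row=2, col=0), (row=3, col=1), (row=5, col=1), (row=6, col=0)
  Distance 3: (row=1, col=0), (row=2, col=1), (row=3, col=2), (row=5, col=2), (row=6, col=1)
  Distance 4: (row=0, col=0), (row=1, col=1), (row=3, col=3), (row=5, col=3), (row=6, col=2), (row=7, col=1)
  Distance 5: (row=1, col=2), (row=2, col=3), (row=3, col=4), (row=4, col=3), (row=5, col=4), (row=6, col=3), (row=7, col=2), (row=8, col=1)
  Distance 6: (row=0, col=2), (row=1, col=3), (row=3, col=5), (row=4, col=4), (row=5, col=5), (row=7, col=3), (row=8, col=0)
  Distance 7: (row=1, col=4), (row=2, col=5), (row=3, col=6), (row=4, col=5), (row=5, col=6), (row=6, col=5)
  Distance 8: (row=0, col=4), (row=3, col=7), (row=4, col=6), (row=5, col=7), (row=6, col=6), (row=7, col=5)
  Distance 9: (row=2, col=7), (row=6, col=7), (row=7, col=6)
  Distance 10: (row=7, col=7), (row=8, col=6)
Total reachable: 51 (grid has 52 open cells total)

Answer: Reachable cells: 51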